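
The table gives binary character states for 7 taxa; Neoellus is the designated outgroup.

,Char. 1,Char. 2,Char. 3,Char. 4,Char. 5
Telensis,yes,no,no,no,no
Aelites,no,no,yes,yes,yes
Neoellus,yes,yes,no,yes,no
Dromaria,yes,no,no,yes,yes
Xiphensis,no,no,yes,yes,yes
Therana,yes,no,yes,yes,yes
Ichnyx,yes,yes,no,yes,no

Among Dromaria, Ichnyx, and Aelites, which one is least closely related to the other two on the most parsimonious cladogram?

Ichnyx

Character polarity is set by the outgroup: the derived state is whichever differs from the outgroup's state, so for Char. 1, Char. 2, Char. 4 the derived state is 'no', and for the remaining characters it is 'yes'.
Char. 1 (derived state 'no') is shared by Aelites and Xiphensis — a synapomorphy uniting that clade.
Only Aelites, Dromaria, Telensis, Therana, and Xiphensis show the derived state 'no' for Char. 2, supporting them as a clade.
Only Aelites, Therana, and Xiphensis show the derived state 'yes' for Char. 3, supporting them as a clade.
Char. 4: derived state 'no' in Telensis only — an autapomorphy, so it tells us nothing about relationships among taxa.
Only Aelites, Dromaria, Therana, and Xiphensis show the derived state 'yes' for Char. 5, supporting them as a clade.
Most parsimonious ingroup topology: ((Telensis,(((Aelites,Xiphensis),Therana),Dromaria)),Ichnyx).
Aelites and Dromaria share a more recent common ancestor with each other than either does with Ichnyx, so Ichnyx is the least closely related of the three.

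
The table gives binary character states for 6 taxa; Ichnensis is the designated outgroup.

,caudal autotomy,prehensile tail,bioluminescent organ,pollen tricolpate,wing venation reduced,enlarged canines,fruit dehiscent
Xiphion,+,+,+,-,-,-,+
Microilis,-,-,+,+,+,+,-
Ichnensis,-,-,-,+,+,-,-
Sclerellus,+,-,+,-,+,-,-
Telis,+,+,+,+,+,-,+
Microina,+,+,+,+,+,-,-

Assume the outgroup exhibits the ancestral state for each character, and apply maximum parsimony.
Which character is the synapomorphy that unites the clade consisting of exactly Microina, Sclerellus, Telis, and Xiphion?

Character polarity is set by the outgroup: the derived state is whichever differs from the outgroup's state, so for pollen tricolpate, wing venation reduced the derived state is '-', and for the remaining characters it is '+'.
Only Microina, Sclerellus, Telis, and Xiphion show the derived state '+' for caudal autotomy, supporting them as a clade.
prehensile tail: derived state '+' in Microina, Telis, and Xiphion only — synapomorphy for {Microina, Telis, Xiphion}.
All ingroup taxa share the derived state '+' for bioluminescent organ; it defines the ingroup but does not resolve relationships within it.
pollen tricolpate groups Sclerellus and Xiphion, which is incompatible with the clades supported by the remaining characters; treating it as convergent (homoplasy) costs fewer steps than any alternative tree.
wing venation reduced (derived state '-') is unique to Xiphion (autapomorphy; uninformative for grouping).
enlarged canines: derived state '+' in Microilis only — an autapomorphy, so it tells us nothing about relationships among taxa.
fruit dehiscent: derived state '+' in Telis and Xiphion only — synapomorphy for {Telis, Xiphion}.
Most parsimonious ingroup topology: ((((Xiphion,Telis),Microina),Sclerellus),Microilis).
The clade {Microina, Sclerellus, Telis, Xiphion} is supported by caudal autotomy: its derived state '+' occurs in exactly those taxa and in no other taxon (including the outgroup).

caudal autotomy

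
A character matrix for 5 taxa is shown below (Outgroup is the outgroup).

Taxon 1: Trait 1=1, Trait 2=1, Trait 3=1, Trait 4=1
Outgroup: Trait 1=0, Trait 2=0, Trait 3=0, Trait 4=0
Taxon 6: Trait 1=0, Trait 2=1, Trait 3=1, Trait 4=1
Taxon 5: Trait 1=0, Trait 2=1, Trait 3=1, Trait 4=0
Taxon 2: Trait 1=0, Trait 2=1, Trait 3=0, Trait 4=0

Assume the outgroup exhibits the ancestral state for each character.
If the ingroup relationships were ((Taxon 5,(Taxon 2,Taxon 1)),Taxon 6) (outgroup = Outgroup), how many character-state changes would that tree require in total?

6

Map each character onto ((Taxon 5,(Taxon 2,Taxon 1)),Taxon 6) (rooted by Outgroup) and count the minimum state changes it requires (Fitch parsimony):
Trait 1: 1; Trait 2: 1; Trait 3: 2; Trait 4: 2.
Total tree length = 6.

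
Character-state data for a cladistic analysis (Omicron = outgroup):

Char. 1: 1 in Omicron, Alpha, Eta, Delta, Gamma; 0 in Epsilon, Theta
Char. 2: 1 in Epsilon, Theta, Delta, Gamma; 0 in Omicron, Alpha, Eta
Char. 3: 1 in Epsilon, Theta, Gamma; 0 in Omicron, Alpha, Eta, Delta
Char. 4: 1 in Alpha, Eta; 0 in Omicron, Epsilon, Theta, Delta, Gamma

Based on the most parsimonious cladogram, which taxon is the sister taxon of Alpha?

Character polarity is set by the outgroup: the derived state is whichever differs from the outgroup's state, so for Char. 1 the derived state is '0', and for the remaining characters it is '1'.
Only Epsilon and Theta show the derived state '0' for Char. 1, supporting them as a clade.
Char. 2 (derived state '1') is shared by Delta, Epsilon, Gamma, and Theta — a synapomorphy uniting that clade.
Char. 3: derived state '1' in Epsilon, Gamma, and Theta only — synapomorphy for {Epsilon, Gamma, Theta}.
Char. 4 (derived state '1') is shared by Alpha and Eta — a synapomorphy uniting that clade.
Most parsimonious ingroup topology: ((Alpha,Eta),(((Epsilon,Theta),Gamma),Delta)).
Alpha and Eta form a cherry on this tree, so they are sister taxa.

Eta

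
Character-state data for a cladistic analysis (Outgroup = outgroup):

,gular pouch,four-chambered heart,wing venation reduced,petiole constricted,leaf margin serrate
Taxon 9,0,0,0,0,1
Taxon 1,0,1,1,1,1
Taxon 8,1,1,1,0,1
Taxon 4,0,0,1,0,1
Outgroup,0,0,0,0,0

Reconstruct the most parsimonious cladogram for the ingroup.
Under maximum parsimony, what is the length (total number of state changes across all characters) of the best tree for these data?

The outgroup has state '0' for every character, so '1' is the derived state throughout.
gular pouch (derived state '1') is unique to Taxon 8 (autapomorphy; uninformative for grouping).
Only Taxon 1 and Taxon 8 show the derived state '1' for four-chambered heart, supporting them as a clade.
Only Taxon 1, Taxon 4, and Taxon 8 show the derived state '1' for wing venation reduced, supporting them as a clade.
petiole constricted (derived state '1') is unique to Taxon 1 (autapomorphy; uninformative for grouping).
leaf margin serrate (derived state '1') is shared by all ingroup taxa — unites the whole ingroup.
Most parsimonious ingroup topology: (((Taxon 1,Taxon 8),Taxon 4),Taxon 9).
Changes per character on this tree: gular pouch: 1; four-chambered heart: 1; wing venation reduced: 1; petiole constricted: 1; leaf margin serrate: 1.
Total = 5.

5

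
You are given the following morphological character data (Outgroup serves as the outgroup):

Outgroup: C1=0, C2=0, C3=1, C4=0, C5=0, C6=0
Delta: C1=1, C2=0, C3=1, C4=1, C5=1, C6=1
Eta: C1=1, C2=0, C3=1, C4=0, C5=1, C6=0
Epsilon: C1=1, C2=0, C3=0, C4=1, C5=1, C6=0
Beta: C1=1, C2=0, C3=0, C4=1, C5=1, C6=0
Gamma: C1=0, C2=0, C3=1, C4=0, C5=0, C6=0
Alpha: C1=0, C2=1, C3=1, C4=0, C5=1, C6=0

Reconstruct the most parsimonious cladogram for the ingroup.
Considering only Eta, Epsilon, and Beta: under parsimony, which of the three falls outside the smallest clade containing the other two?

Eta

Character polarity is set by the outgroup: the derived state is whichever differs from the outgroup's state, so for C3 the derived state is '0', and for the remaining characters it is '1'.
C1: derived state '1' in Beta, Delta, Epsilon, and Eta only — synapomorphy for {Beta, Delta, Epsilon, Eta}.
C2 (derived state '1') is unique to Alpha (autapomorphy; uninformative for grouping).
C3 (derived state '0') is shared by Beta and Epsilon — a synapomorphy uniting that clade.
C4 (derived state '1') is shared by Beta, Delta, and Epsilon — a synapomorphy uniting that clade.
Only Alpha, Beta, Delta, Epsilon, and Eta show the derived state '1' for C5, supporting them as a clade.
C6: derived state '1' in Delta only — an autapomorphy, so it tells us nothing about relationships among taxa.
Most parsimonious ingroup topology: ((((Delta,(Epsilon,Beta)),Eta),Alpha),Gamma).
Beta and Epsilon share a more recent common ancestor with each other than either does with Eta, so Eta is the least closely related of the three.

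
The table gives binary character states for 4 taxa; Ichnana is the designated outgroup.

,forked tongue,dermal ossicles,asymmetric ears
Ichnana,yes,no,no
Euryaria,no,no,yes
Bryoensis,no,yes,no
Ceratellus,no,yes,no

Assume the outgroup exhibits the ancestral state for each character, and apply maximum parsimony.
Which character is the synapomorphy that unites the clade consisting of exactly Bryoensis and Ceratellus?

Character polarity is set by the outgroup: the derived state is whichever differs from the outgroup's state, so for forked tongue the derived state is 'no', and for the remaining characters it is 'yes'.
forked tongue (derived state 'no') is shared by all ingroup taxa — unites the whole ingroup.
dermal ossicles (derived state 'yes') is shared by Bryoensis and Ceratellus — a synapomorphy uniting that clade.
asymmetric ears (derived state 'yes') is unique to Euryaria (autapomorphy; uninformative for grouping).
Most parsimonious ingroup topology: (Euryaria,(Bryoensis,Ceratellus)).
The clade {Bryoensis, Ceratellus} is supported by dermal ossicles: its derived state 'yes' occurs in exactly those taxa and in no other taxon (including the outgroup).

dermal ossicles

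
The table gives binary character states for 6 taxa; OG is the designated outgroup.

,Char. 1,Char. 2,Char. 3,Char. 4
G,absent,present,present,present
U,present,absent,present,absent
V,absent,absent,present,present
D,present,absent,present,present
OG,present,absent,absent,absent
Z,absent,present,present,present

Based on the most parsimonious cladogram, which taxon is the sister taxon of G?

Z

Character polarity is set by the outgroup: the derived state is whichever differs from the outgroup's state, so for Char. 1 the derived state is 'absent', and for the remaining characters it is 'present'.
Char. 1 (derived state 'absent') is shared by G, V, and Z — a synapomorphy uniting that clade.
Only G and Z show the derived state 'present' for Char. 2, supporting them as a clade.
All ingroup taxa share the derived state 'present' for Char. 3; it defines the ingroup but does not resolve relationships within it.
Only D, G, V, and Z show the derived state 'present' for Char. 4, supporting them as a clade.
Most parsimonious ingroup topology: ((((G,Z),V),D),U).
G and Z form a cherry on this tree, so they are sister taxa.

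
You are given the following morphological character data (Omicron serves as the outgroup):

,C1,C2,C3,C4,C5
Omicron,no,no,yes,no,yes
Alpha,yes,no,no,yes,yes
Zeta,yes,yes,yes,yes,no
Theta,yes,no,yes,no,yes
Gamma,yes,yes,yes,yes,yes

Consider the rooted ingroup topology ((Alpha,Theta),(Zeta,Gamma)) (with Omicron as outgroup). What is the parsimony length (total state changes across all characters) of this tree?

Map each character onto ((Alpha,Theta),(Zeta,Gamma)) (rooted by Omicron) and count the minimum state changes it requires (Fitch parsimony):
C1: 1; C2: 1; C3: 1; C4: 2; C5: 1.
Total tree length = 6.

6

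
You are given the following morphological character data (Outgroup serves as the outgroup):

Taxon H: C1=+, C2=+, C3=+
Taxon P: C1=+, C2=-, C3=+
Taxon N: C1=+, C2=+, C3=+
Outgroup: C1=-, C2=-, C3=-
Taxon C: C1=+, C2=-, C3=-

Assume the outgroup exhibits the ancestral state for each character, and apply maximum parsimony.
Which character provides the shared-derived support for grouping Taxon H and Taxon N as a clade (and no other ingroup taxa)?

The outgroup has state '-' for every character, so '+' is the derived state throughout.
All ingroup taxa share the derived state '+' for C1; it defines the ingroup but does not resolve relationships within it.
C2 (derived state '+') is shared by Taxon H and Taxon N — a synapomorphy uniting that clade.
Only Taxon H, Taxon N, and Taxon P show the derived state '+' for C3, supporting them as a clade.
Most parsimonious ingroup topology: (Taxon C,(Taxon P,(Taxon H,Taxon N))).
The clade {Taxon H, Taxon N} is supported by C2: its derived state '+' occurs in exactly those taxa and in no other taxon (including the outgroup).

C2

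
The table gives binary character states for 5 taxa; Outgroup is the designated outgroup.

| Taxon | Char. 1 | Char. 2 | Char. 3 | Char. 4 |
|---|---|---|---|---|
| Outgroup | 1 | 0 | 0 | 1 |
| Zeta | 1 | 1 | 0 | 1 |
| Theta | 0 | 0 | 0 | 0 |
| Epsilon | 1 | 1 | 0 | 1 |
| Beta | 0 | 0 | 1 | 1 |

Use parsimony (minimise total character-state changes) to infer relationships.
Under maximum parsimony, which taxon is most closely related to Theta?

Beta

Character polarity is set by the outgroup: the derived state is whichever differs from the outgroup's state, so for Char. 1, Char. 4 the derived state is '0', and for the remaining characters it is '1'.
Char. 1: derived state '0' in Beta and Theta only — synapomorphy for {Beta, Theta}.
Only Epsilon and Zeta show the derived state '1' for Char. 2, supporting them as a clade.
Char. 3 (derived state '1') is unique to Beta (autapomorphy; uninformative for grouping).
Char. 4: derived state '0' in Theta only — an autapomorphy, so it tells us nothing about relationships among taxa.
Most parsimonious ingroup topology: ((Zeta,Epsilon),(Theta,Beta)).
Theta and Beta form a cherry on this tree, so they are sister taxa.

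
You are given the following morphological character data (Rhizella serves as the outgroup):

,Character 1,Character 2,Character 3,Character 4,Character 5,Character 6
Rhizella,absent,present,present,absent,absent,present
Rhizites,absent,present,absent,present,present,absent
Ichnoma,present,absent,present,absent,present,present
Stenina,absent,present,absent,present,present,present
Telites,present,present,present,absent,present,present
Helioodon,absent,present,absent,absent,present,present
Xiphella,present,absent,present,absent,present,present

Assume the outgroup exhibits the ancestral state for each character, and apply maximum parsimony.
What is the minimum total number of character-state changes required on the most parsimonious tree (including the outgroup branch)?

6

Character polarity is set by the outgroup: the derived state is whichever differs from the outgroup's state, so for Character 2, Character 3, Character 6 the derived state is 'absent', and for the remaining characters it is 'present'.
Only Ichnoma, Telites, and Xiphella show the derived state 'present' for Character 1, supporting them as a clade.
Character 2: derived state 'absent' in Ichnoma and Xiphella only — synapomorphy for {Ichnoma, Xiphella}.
Character 3 (derived state 'absent') is shared by Helioodon, Rhizites, and Stenina — a synapomorphy uniting that clade.
Character 4: derived state 'present' in Rhizites and Stenina only — synapomorphy for {Rhizites, Stenina}.
All ingroup taxa share the derived state 'present' for Character 5; it defines the ingroup but does not resolve relationships within it.
Character 6 (derived state 'absent') is unique to Rhizites (autapomorphy; uninformative for grouping).
Most parsimonious ingroup topology: (((Rhizites,Stenina),Helioodon),((Ichnoma,Xiphella),Telites)).
Changes per character on this tree: Character 1: 1; Character 2: 1; Character 3: 1; Character 4: 1; Character 5: 1; Character 6: 1.
Total = 6.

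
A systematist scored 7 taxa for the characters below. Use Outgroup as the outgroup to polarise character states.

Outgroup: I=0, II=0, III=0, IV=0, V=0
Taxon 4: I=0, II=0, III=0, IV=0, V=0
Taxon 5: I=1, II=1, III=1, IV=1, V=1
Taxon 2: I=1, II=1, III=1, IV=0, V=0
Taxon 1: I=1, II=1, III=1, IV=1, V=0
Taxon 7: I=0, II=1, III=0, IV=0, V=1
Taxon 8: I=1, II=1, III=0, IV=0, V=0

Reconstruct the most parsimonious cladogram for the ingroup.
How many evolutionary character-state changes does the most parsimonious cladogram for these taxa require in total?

6

The outgroup has state '0' for every character, so '1' is the derived state throughout.
Only Taxon 1, Taxon 2, Taxon 5, and Taxon 8 show the derived state '1' for I, supporting them as a clade.
II: derived state '1' in Taxon 1, Taxon 2, Taxon 5, Taxon 7, and Taxon 8 only — synapomorphy for {Taxon 1, Taxon 2, Taxon 5, Taxon 7, Taxon 8}.
III: derived state '1' in Taxon 1, Taxon 2, and Taxon 5 only — synapomorphy for {Taxon 1, Taxon 2, Taxon 5}.
IV: derived state '1' in Taxon 1 and Taxon 5 only — synapomorphy for {Taxon 1, Taxon 5}.
V groups Taxon 5 and Taxon 7, which is incompatible with the clades supported by the remaining characters; treating it as convergent (homoplasy) costs fewer steps than any alternative tree.
Most parsimonious ingroup topology: (Taxon 4,((((Taxon 5,Taxon 1),Taxon 2),Taxon 8),Taxon 7)).
Changes per character on this tree: I: 1; II: 1; III: 1; IV: 1; V: 2.
Total = 6.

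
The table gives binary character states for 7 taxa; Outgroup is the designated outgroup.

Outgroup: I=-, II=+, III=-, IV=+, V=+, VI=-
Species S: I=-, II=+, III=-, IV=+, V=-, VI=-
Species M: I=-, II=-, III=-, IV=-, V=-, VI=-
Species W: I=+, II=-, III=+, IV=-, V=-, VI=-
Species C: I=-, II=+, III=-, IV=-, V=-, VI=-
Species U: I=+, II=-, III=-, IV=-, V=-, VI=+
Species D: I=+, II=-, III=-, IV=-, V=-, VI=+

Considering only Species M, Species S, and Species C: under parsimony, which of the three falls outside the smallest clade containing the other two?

Character polarity is set by the outgroup: the derived state is whichever differs from the outgroup's state, so for II, IV, V the derived state is '-', and for the remaining characters it is '+'.
I: derived state '+' in Species D, Species U, and Species W only — synapomorphy for {Species D, Species U, Species W}.
Only Species D, Species M, Species U, and Species W show the derived state '-' for II, supporting them as a clade.
III: derived state '+' in Species W only — an autapomorphy, so it tells us nothing about relationships among taxa.
Only Species C, Species D, Species M, Species U, and Species W show the derived state '-' for IV, supporting them as a clade.
All ingroup taxa share the derived state '-' for V; it defines the ingroup but does not resolve relationships within it.
VI (derived state '+') is shared by Species D and Species U — a synapomorphy uniting that clade.
Most parsimonious ingroup topology: (((((Species D,Species U),Species W),Species M),Species C),Species S).
Species C and Species M share a more recent common ancestor with each other than either does with Species S, so Species S is the least closely related of the three.

Species S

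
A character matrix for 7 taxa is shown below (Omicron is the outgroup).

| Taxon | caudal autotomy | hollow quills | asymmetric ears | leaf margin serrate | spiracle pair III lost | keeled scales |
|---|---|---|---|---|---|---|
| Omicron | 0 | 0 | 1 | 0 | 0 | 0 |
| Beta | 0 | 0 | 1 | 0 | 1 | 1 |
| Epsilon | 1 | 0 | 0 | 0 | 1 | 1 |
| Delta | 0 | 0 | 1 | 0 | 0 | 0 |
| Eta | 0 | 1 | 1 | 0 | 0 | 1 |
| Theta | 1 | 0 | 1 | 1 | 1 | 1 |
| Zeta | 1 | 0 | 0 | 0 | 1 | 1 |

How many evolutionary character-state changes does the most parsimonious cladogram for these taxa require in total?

Character polarity is set by the outgroup: the derived state is whichever differs from the outgroup's state, so for asymmetric ears the derived state is '0', and for the remaining characters it is '1'.
caudal autotomy (derived state '1') is shared by Epsilon, Theta, and Zeta — a synapomorphy uniting that clade.
hollow quills (derived state '1') is unique to Eta (autapomorphy; uninformative for grouping).
asymmetric ears: derived state '0' in Epsilon and Zeta only — synapomorphy for {Epsilon, Zeta}.
leaf margin serrate: derived state '1' in Theta only — an autapomorphy, so it tells us nothing about relationships among taxa.
spiracle pair III lost (derived state '1') is shared by Beta, Epsilon, Theta, and Zeta — a synapomorphy uniting that clade.
Only Beta, Epsilon, Eta, Theta, and Zeta show the derived state '1' for keeled scales, supporting them as a clade.
Most parsimonious ingroup topology: (((Beta,((Epsilon,Zeta),Theta)),Eta),Delta).
Changes per character on this tree: caudal autotomy: 1; hollow quills: 1; asymmetric ears: 1; leaf margin serrate: 1; spiracle pair III lost: 1; keeled scales: 1.
Total = 6.

6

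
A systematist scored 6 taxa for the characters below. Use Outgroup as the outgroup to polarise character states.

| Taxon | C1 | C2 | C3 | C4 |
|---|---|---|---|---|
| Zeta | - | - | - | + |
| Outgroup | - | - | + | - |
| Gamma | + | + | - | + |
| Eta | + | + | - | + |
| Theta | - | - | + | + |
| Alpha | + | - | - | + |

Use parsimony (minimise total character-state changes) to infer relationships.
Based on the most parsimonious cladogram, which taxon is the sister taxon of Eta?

Gamma

Character polarity is set by the outgroup: the derived state is whichever differs from the outgroup's state, so for C3 the derived state is '-', and for the remaining characters it is '+'.
C1: derived state '+' in Alpha, Eta, and Gamma only — synapomorphy for {Alpha, Eta, Gamma}.
Only Eta and Gamma show the derived state '+' for C2, supporting them as a clade.
C3 (derived state '-') is shared by Alpha, Eta, Gamma, and Zeta — a synapomorphy uniting that clade.
C4 (derived state '+') is shared by all ingroup taxa — unites the whole ingroup.
Most parsimonious ingroup topology: (Theta,(Zeta,(Alpha,(Eta,Gamma)))).
Eta and Gamma form a cherry on this tree, so they are sister taxa.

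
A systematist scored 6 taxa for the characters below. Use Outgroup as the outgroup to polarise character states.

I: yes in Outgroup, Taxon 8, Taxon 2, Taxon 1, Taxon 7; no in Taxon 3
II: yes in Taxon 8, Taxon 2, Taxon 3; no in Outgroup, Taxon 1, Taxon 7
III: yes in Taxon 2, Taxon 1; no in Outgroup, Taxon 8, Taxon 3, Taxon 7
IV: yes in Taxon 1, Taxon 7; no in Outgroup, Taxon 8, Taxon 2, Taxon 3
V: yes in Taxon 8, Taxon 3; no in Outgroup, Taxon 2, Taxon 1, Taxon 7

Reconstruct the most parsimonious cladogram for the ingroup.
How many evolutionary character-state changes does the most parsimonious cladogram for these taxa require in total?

Character polarity is set by the outgroup: the derived state is whichever differs from the outgroup's state, so for I the derived state is 'no', and for the remaining characters it is 'yes'.
I (derived state 'no') is unique to Taxon 3 (autapomorphy; uninformative for grouping).
II (derived state 'yes') is shared by Taxon 2, Taxon 3, and Taxon 8 — a synapomorphy uniting that clade.
III groups Taxon 1 and Taxon 2, which is incompatible with the clades supported by the remaining characters; treating it as convergent (homoplasy) costs fewer steps than any alternative tree.
Only Taxon 1 and Taxon 7 show the derived state 'yes' for IV, supporting them as a clade.
V (derived state 'yes') is shared by Taxon 3 and Taxon 8 — a synapomorphy uniting that clade.
Most parsimonious ingroup topology: (((Taxon 8,Taxon 3),Taxon 2),(Taxon 1,Taxon 7)).
Changes per character on this tree: I: 1; II: 1; III: 2; IV: 1; V: 1.
Total = 6.

6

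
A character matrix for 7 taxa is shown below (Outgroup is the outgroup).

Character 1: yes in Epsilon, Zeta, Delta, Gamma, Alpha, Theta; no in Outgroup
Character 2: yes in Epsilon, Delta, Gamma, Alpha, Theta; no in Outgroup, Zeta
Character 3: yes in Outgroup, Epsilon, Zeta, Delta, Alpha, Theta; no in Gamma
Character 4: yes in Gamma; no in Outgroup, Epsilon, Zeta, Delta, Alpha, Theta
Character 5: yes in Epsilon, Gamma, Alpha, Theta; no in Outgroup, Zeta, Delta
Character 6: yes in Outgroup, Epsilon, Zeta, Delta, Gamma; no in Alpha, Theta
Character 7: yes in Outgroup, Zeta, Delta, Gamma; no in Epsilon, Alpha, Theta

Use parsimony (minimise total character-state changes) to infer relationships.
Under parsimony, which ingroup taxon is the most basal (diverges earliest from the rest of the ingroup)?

Character polarity is set by the outgroup: the derived state is whichever differs from the outgroup's state, so for Character 3, Character 6, Character 7 the derived state is 'no', and for the remaining characters it is 'yes'.
All ingroup taxa share the derived state 'yes' for Character 1; it defines the ingroup but does not resolve relationships within it.
Character 2 (derived state 'yes') is shared by Alpha, Delta, Epsilon, Gamma, and Theta — a synapomorphy uniting that clade.
Character 3 (derived state 'no') is unique to Gamma (autapomorphy; uninformative for grouping).
Character 4 (derived state 'yes') is unique to Gamma (autapomorphy; uninformative for grouping).
Character 5: derived state 'yes' in Alpha, Epsilon, Gamma, and Theta only — synapomorphy for {Alpha, Epsilon, Gamma, Theta}.
Character 6: derived state 'no' in Alpha and Theta only — synapomorphy for {Alpha, Theta}.
Character 7: derived state 'no' in Alpha, Epsilon, and Theta only — synapomorphy for {Alpha, Epsilon, Theta}.
Most parsimonious ingroup topology: ((((Epsilon,(Alpha,Theta)),Gamma),Delta),Zeta).
Zeta is sister to the clade containing all other ingroup taxa, so it is the earliest-diverging (most basal) ingroup lineage.

Zeta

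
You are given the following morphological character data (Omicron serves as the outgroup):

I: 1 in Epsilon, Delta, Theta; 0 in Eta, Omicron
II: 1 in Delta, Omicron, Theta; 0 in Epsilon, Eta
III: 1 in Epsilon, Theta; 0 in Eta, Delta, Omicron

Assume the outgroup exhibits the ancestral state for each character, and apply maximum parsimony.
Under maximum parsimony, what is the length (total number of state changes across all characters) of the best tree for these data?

Character polarity is set by the outgroup: the derived state is whichever differs from the outgroup's state, so for II the derived state is '0', and for the remaining characters it is '1'.
Only Delta, Epsilon, and Theta show the derived state '1' for I, supporting them as a clade.
II groups Epsilon and Eta, which is incompatible with the clades supported by the remaining characters; treating it as convergent (homoplasy) costs fewer steps than any alternative tree.
III (derived state '1') is shared by Epsilon and Theta — a synapomorphy uniting that clade.
Most parsimonious ingroup topology: (Eta,((Epsilon,Theta),Delta)).
Changes per character on this tree: I: 1; II: 2; III: 1.
Total = 4.

4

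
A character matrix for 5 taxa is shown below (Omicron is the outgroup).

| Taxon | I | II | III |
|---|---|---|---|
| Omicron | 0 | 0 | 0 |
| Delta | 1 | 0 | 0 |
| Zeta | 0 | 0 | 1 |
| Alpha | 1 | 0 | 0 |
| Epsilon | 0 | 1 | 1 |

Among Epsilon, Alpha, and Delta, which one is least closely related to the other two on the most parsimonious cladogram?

The outgroup has state '0' for every character, so '1' is the derived state throughout.
I: derived state '1' in Alpha and Delta only — synapomorphy for {Alpha, Delta}.
II (derived state '1') is unique to Epsilon (autapomorphy; uninformative for grouping).
III (derived state '1') is shared by Epsilon and Zeta — a synapomorphy uniting that clade.
Most parsimonious ingroup topology: ((Delta,Alpha),(Zeta,Epsilon)).
Delta and Alpha share a more recent common ancestor with each other than either does with Epsilon, so Epsilon is the least closely related of the three.

Epsilon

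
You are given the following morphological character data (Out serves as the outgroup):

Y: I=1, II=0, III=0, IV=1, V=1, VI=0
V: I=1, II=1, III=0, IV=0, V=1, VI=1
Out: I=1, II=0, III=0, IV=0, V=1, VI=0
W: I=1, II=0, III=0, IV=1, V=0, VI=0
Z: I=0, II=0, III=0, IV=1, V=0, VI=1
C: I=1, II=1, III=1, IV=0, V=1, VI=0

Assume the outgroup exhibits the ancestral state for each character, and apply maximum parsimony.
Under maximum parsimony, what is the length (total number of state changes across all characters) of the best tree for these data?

7

Character polarity is set by the outgroup: the derived state is whichever differs from the outgroup's state, so for I, V the derived state is '0', and for the remaining characters it is '1'.
I: derived state '0' in Z only — an autapomorphy, so it tells us nothing about relationships among taxa.
II: derived state '1' in C and V only — synapomorphy for {C, V}.
III: derived state '1' in C only — an autapomorphy, so it tells us nothing about relationships among taxa.
IV: derived state '1' in W, Y, and Z only — synapomorphy for {W, Y, Z}.
Only W and Z show the derived state '0' for V, supporting them as a clade.
VI groups V and Z, which is incompatible with the clades supported by the remaining characters; treating it as convergent (homoplasy) costs fewer steps than any alternative tree.
Most parsimonious ingroup topology: ((C,V),((Z,W),Y)).
Changes per character on this tree: I: 1; II: 1; III: 1; IV: 1; V: 1; VI: 2.
Total = 7.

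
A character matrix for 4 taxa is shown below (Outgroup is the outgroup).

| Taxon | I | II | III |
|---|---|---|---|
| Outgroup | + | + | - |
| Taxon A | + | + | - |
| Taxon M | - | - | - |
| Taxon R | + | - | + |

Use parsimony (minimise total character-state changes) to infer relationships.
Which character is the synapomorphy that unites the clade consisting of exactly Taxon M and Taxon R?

Character polarity is set by the outgroup: the derived state is whichever differs from the outgroup's state, so for I, II the derived state is '-', and for the remaining characters it is '+'.
I (derived state '-') is unique to Taxon M (autapomorphy; uninformative for grouping).
II (derived state '-') is shared by Taxon M and Taxon R — a synapomorphy uniting that clade.
III (derived state '+') is unique to Taxon R (autapomorphy; uninformative for grouping).
Most parsimonious ingroup topology: (Taxon A,(Taxon M,Taxon R)).
The clade {Taxon M, Taxon R} is supported by II: its derived state '-' occurs in exactly those taxa and in no other taxon (including the outgroup).

II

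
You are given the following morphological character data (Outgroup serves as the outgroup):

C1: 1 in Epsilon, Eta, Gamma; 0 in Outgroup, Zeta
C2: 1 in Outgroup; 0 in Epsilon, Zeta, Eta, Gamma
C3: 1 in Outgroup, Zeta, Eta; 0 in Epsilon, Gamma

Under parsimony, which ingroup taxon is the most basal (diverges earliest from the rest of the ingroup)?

Zeta

Character polarity is set by the outgroup: the derived state is whichever differs from the outgroup's state, so for C2, C3 the derived state is '0', and for the remaining characters it is '1'.
Only Epsilon, Eta, and Gamma show the derived state '1' for C1, supporting them as a clade.
All ingroup taxa share the derived state '0' for C2; it defines the ingroup but does not resolve relationships within it.
Only Epsilon and Gamma show the derived state '0' for C3, supporting them as a clade.
Most parsimonious ingroup topology: (((Epsilon,Gamma),Eta),Zeta).
Zeta is sister to the clade containing all other ingroup taxa, so it is the earliest-diverging (most basal) ingroup lineage.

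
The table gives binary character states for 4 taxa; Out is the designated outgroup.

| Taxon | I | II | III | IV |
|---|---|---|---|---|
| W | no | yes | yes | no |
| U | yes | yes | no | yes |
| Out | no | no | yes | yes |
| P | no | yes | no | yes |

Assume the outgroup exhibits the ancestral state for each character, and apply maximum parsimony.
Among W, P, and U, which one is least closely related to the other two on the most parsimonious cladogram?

Character polarity is set by the outgroup: the derived state is whichever differs from the outgroup's state, so for III, IV the derived state is 'no', and for the remaining characters it is 'yes'.
I (derived state 'yes') is unique to U (autapomorphy; uninformative for grouping).
All ingroup taxa share the derived state 'yes' for II; it defines the ingroup but does not resolve relationships within it.
III (derived state 'no') is shared by P and U — a synapomorphy uniting that clade.
IV: derived state 'no' in W only — an autapomorphy, so it tells us nothing about relationships among taxa.
Most parsimonious ingroup topology: ((U,P),W).
U and P share a more recent common ancestor with each other than either does with W, so W is the least closely related of the three.

W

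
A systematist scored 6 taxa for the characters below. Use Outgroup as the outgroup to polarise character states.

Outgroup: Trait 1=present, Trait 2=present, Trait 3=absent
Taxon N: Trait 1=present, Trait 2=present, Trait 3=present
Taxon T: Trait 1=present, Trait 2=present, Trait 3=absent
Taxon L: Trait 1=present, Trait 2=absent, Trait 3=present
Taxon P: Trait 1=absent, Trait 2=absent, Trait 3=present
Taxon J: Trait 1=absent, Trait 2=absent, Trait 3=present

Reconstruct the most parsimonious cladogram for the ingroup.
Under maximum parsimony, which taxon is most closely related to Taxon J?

Character polarity is set by the outgroup: the derived state is whichever differs from the outgroup's state, so for Trait 1, Trait 2 the derived state is 'absent', and for the remaining characters it is 'present'.
Trait 1: derived state 'absent' in Taxon J and Taxon P only — synapomorphy for {Taxon J, Taxon P}.
Only Taxon J, Taxon L, and Taxon P show the derived state 'absent' for Trait 2, supporting them as a clade.
Only Taxon J, Taxon L, Taxon N, and Taxon P show the derived state 'present' for Trait 3, supporting them as a clade.
Most parsimonious ingroup topology: ((Taxon N,((Taxon P,Taxon J),Taxon L)),Taxon T).
Taxon J and Taxon P form a cherry on this tree, so they are sister taxa.

Taxon P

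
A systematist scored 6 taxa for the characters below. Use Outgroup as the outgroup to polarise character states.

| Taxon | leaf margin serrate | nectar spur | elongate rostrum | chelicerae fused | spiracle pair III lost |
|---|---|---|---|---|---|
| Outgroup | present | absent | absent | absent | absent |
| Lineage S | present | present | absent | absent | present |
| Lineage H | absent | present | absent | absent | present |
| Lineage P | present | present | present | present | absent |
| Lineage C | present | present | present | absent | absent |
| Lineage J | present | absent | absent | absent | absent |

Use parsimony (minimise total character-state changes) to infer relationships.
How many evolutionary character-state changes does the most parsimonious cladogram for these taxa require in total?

Character polarity is set by the outgroup: the derived state is whichever differs from the outgroup's state, so for leaf margin serrate the derived state is 'absent', and for the remaining characters it is 'present'.
leaf margin serrate (derived state 'absent') is unique to Lineage H (autapomorphy; uninformative for grouping).
Only Lineage C, Lineage H, Lineage P, and Lineage S show the derived state 'present' for nectar spur, supporting them as a clade.
elongate rostrum: derived state 'present' in Lineage C and Lineage P only — synapomorphy for {Lineage C, Lineage P}.
chelicerae fused (derived state 'present') is unique to Lineage P (autapomorphy; uninformative for grouping).
spiracle pair III lost: derived state 'present' in Lineage H and Lineage S only — synapomorphy for {Lineage H, Lineage S}.
Most parsimonious ingroup topology: (((Lineage S,Lineage H),(Lineage P,Lineage C)),Lineage J).
Changes per character on this tree: leaf margin serrate: 1; nectar spur: 1; elongate rostrum: 1; chelicerae fused: 1; spiracle pair III lost: 1.
Total = 5.

5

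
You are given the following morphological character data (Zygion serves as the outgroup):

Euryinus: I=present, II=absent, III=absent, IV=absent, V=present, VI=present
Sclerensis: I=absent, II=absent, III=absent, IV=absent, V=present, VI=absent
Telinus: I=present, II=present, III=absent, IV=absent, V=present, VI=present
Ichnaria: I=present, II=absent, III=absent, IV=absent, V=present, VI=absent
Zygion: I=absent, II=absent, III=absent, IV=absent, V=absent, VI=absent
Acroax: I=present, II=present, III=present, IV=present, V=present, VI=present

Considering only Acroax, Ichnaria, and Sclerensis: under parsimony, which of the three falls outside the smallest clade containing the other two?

The outgroup has state 'absent' for every character, so 'present' is the derived state throughout.
I: derived state 'present' in Acroax, Euryinus, Ichnaria, and Telinus only — synapomorphy for {Acroax, Euryinus, Ichnaria, Telinus}.
II (derived state 'present') is shared by Acroax and Telinus — a synapomorphy uniting that clade.
III (derived state 'present') is unique to Acroax (autapomorphy; uninformative for grouping).
IV: derived state 'present' in Acroax only — an autapomorphy, so it tells us nothing about relationships among taxa.
All ingroup taxa share the derived state 'present' for V; it defines the ingroup but does not resolve relationships within it.
VI: derived state 'present' in Acroax, Euryinus, and Telinus only — synapomorphy for {Acroax, Euryinus, Telinus}.
Most parsimonious ingroup topology: ((((Acroax,Telinus),Euryinus),Ichnaria),Sclerensis).
Ichnaria and Acroax share a more recent common ancestor with each other than either does with Sclerensis, so Sclerensis is the least closely related of the three.

Sclerensis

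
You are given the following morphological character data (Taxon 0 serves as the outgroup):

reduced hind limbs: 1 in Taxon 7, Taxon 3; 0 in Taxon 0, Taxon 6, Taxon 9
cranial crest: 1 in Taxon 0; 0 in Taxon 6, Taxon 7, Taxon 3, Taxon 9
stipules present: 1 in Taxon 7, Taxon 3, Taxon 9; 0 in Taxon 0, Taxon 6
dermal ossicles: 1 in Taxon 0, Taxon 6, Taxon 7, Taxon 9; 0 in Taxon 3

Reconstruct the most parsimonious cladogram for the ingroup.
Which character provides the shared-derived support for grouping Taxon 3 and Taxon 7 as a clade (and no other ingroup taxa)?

reduced hind limbs

Character polarity is set by the outgroup: the derived state is whichever differs from the outgroup's state, so for cranial crest, dermal ossicles the derived state is '0', and for the remaining characters it is '1'.
reduced hind limbs: derived state '1' in Taxon 3 and Taxon 7 only — synapomorphy for {Taxon 3, Taxon 7}.
All ingroup taxa share the derived state '0' for cranial crest; it defines the ingroup but does not resolve relationships within it.
stipules present (derived state '1') is shared by Taxon 3, Taxon 7, and Taxon 9 — a synapomorphy uniting that clade.
dermal ossicles (derived state '0') is unique to Taxon 3 (autapomorphy; uninformative for grouping).
Most parsimonious ingroup topology: (Taxon 6,((Taxon 7,Taxon 3),Taxon 9)).
The clade {Taxon 3, Taxon 7} is supported by reduced hind limbs: its derived state '1' occurs in exactly those taxa and in no other taxon (including the outgroup).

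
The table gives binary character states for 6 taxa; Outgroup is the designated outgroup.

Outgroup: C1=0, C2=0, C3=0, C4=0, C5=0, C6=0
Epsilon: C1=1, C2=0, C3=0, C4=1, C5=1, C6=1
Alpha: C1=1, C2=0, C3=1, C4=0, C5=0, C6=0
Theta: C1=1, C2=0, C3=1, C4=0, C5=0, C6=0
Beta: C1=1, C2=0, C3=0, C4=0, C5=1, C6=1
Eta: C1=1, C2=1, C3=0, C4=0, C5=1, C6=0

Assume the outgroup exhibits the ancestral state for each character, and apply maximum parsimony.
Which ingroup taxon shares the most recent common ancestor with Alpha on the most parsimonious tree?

The outgroup has state '0' for every character, so '1' is the derived state throughout.
All ingroup taxa share the derived state '1' for C1; it defines the ingroup but does not resolve relationships within it.
C2: derived state '1' in Eta only — an autapomorphy, so it tells us nothing about relationships among taxa.
C3: derived state '1' in Alpha and Theta only — synapomorphy for {Alpha, Theta}.
C4 (derived state '1') is unique to Epsilon (autapomorphy; uninformative for grouping).
Only Beta, Epsilon, and Eta show the derived state '1' for C5, supporting them as a clade.
C6: derived state '1' in Beta and Epsilon only — synapomorphy for {Beta, Epsilon}.
Most parsimonious ingroup topology: (((Epsilon,Beta),Eta),(Alpha,Theta)).
Alpha and Theta form a cherry on this tree, so they are sister taxa.

Theta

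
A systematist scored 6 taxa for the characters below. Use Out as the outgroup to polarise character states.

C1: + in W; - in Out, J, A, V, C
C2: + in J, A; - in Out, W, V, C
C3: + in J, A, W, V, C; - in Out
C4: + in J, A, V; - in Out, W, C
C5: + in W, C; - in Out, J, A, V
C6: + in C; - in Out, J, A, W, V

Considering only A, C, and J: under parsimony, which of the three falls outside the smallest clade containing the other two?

The outgroup has state '-' for every character, so '+' is the derived state throughout.
C1: derived state '+' in W only — an autapomorphy, so it tells us nothing about relationships among taxa.
C2: derived state '+' in A and J only — synapomorphy for {A, J}.
All ingroup taxa share the derived state '+' for C3; it defines the ingroup but does not resolve relationships within it.
Only A, J, and V show the derived state '+' for C4, supporting them as a clade.
C5 (derived state '+') is shared by C and W — a synapomorphy uniting that clade.
C6 (derived state '+') is unique to C (autapomorphy; uninformative for grouping).
Most parsimonious ingroup topology: (((J,A),V),(C,W)).
A and J share a more recent common ancestor with each other than either does with C, so C is the least closely related of the three.

C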